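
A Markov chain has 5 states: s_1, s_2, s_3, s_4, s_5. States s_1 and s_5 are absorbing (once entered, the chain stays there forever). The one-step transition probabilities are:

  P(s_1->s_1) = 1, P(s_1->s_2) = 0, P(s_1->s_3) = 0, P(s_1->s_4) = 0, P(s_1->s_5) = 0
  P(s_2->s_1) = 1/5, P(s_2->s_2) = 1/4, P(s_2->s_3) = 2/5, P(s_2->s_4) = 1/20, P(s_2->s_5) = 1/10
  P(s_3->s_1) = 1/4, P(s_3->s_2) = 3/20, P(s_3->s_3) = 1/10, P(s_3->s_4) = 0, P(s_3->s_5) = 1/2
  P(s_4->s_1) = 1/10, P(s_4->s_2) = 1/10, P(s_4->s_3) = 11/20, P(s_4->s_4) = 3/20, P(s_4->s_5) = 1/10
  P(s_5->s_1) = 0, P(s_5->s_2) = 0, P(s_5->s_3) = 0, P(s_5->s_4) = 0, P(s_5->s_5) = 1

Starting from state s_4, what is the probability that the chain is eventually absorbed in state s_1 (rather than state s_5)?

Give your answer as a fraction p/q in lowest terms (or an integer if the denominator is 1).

Let a_i = P(absorbed in s_1 | start in state i).
Boundary conditions: a_s_1 = 1, a_s_5 = 0.
For each transient state i, a_i = sum_j P(i->j) * a_j:
  a_s_2 = 1/5*a_s_1 + 1/4*a_s_2 + 2/5*a_s_3 + 1/20*a_s_4 + 1/10*a_s_5
  a_s_3 = 1/4*a_s_1 + 3/20*a_s_2 + 1/10*a_s_3 + 0*a_s_4 + 1/2*a_s_5
  a_s_4 = 1/10*a_s_1 + 1/10*a_s_2 + 11/20*a_s_3 + 3/20*a_s_4 + 1/10*a_s_5

Substituting a_s_1 = 1 and a_s_5 = 0, rearrange to (I - Q) a = r where r[i] = P(i -> s_1):
  [3/4, -2/5, -1/20] . (a_s_2, a_s_3, a_s_4) = 1/5
  [-3/20, 9/10, 0] . (a_s_2, a_s_3, a_s_4) = 1/4
  [-1/10, -11/20, 17/20] . (a_s_2, a_s_3, a_s_4) = 1/10

Solving yields:
  a_s_2 = 665/1371
  a_s_3 = 1475/4113
  a_s_4 = 1673/4113

Starting state is s_4, so the absorption probability is a_s_4 = 1673/4113.

Answer: 1673/4113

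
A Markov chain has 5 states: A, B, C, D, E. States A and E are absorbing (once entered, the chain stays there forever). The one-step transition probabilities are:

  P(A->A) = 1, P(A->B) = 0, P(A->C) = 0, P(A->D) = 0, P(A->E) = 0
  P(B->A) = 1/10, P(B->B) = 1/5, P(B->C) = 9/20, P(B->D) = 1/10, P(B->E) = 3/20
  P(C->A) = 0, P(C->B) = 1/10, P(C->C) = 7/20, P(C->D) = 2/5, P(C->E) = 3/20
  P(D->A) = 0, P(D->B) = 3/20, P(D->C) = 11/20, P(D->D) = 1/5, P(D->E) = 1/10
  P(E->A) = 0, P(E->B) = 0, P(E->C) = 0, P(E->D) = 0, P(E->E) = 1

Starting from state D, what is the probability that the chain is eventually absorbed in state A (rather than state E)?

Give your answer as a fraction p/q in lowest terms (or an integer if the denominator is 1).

Answer: 61/647

Derivation:
Let a_i = P(absorbed in A | start in state i).
Boundary conditions: a_A = 1, a_E = 0.
For each transient state i, a_i = sum_j P(i->j) * a_j:
  a_B = 1/10*a_A + 1/5*a_B + 9/20*a_C + 1/10*a_D + 3/20*a_E
  a_C = 0*a_A + 1/10*a_B + 7/20*a_C + 2/5*a_D + 3/20*a_E
  a_D = 0*a_A + 3/20*a_B + 11/20*a_C + 1/5*a_D + 1/10*a_E

Substituting a_A = 1 and a_E = 0, rearrange to (I - Q) a = r where r[i] = P(i -> A):
  [4/5, -9/20, -1/10] . (a_B, a_C, a_D) = 1/10
  [-1/10, 13/20, -2/5] . (a_B, a_C, a_D) = 0
  [-3/20, -11/20, 4/5] . (a_B, a_C, a_D) = 0

Solving yields:
  a_B = 120/647
  a_C = 56/647
  a_D = 61/647

Starting state is D, so the absorption probability is a_D = 61/647.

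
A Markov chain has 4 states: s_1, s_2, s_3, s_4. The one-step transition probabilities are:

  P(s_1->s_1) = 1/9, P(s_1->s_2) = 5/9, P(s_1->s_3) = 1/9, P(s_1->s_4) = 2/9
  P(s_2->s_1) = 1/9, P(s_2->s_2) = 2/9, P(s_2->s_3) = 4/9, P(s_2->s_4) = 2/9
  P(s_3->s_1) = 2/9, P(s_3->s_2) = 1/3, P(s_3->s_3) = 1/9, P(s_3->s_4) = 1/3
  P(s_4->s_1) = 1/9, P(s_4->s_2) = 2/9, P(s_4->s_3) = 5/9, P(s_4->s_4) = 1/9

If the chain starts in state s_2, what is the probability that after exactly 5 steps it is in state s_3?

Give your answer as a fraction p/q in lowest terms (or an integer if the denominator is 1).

Computing P^5 by repeated multiplication:
P^1 =
  s_1: [1/9, 5/9, 1/9, 2/9]
  s_2: [1/9, 2/9, 4/9, 2/9]
  s_3: [2/9, 1/3, 1/9, 1/3]
  s_4: [1/9, 2/9, 5/9, 1/9]
P^2 =
  s_1: [10/81, 22/81, 32/81, 17/81]
  s_2: [13/81, 25/81, 23/81, 20/81]
  s_3: [10/81, 25/81, 10/27, 16/81]
  s_4: [14/81, 26/81, 19/81, 22/81]
P^3 =
  s_1: [113/729, 224/729, 215/729, 59/243]
  s_2: [104/729, 224/729, 236/729, 55/243]
  s_3: [37/243, 74/243, 220/729, 176/729]
  s_4: [100/729, 223/729, 247/729, 53/243]
P^4 =
  s_1: [944/6561, 2012/6561, 703/2187, 1496/6561]
  s_2: [965/6561, 2006/6561, 229/729, 1529/6561]
  s_3: [949/6561, 2011/6561, 2099/6561, 1502/6561]
  s_4: [976/6561, 2005/6561, 226/729, 1546/6561]
P^5 =
  s_1: [2890/19683, 223/729, 18581/59049, 13735/59049]
  s_2: [958/6561, 6026/19683, 18695/59049, 13654/59049]
  s_3: [8660/59049, 18068/59049, 18602/59049, 4573/19683]
  s_4: [955/6561, 6028/19683, 18760/59049, 13610/59049]

(P^5)[s_2 -> s_3] = 18695/59049

Answer: 18695/59049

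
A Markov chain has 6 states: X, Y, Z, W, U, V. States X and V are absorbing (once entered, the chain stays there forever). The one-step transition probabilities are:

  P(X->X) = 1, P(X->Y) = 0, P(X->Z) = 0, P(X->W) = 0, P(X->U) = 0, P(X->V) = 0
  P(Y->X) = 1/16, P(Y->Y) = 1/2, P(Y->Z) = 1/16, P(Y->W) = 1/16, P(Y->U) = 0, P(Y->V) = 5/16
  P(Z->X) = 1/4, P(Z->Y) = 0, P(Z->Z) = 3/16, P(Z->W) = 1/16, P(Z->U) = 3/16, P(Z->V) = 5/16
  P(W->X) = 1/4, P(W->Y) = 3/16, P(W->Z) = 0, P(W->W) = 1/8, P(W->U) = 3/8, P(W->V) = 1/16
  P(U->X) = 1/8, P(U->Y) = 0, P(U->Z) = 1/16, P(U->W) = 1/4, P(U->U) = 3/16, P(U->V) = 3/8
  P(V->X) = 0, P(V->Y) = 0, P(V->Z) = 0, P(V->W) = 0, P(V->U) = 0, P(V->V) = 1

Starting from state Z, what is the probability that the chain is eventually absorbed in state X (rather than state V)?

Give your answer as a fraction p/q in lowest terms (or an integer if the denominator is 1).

Let a_i = P(absorbed in X | start in state i).
Boundary conditions: a_X = 1, a_V = 0.
For each transient state i, a_i = sum_j P(i->j) * a_j:
  a_Y = 1/16*a_X + 1/2*a_Y + 1/16*a_Z + 1/16*a_W + 0*a_U + 5/16*a_V
  a_Z = 1/4*a_X + 0*a_Y + 3/16*a_Z + 1/16*a_W + 3/16*a_U + 5/16*a_V
  a_W = 1/4*a_X + 3/16*a_Y + 0*a_Z + 1/8*a_W + 3/8*a_U + 1/16*a_V
  a_U = 1/8*a_X + 0*a_Y + 1/16*a_Z + 1/4*a_W + 3/16*a_U + 3/8*a_V

Substituting a_X = 1 and a_V = 0, rearrange to (I - Q) a = r where r[i] = P(i -> X):
  [1/2, -1/16, -1/16, 0] . (a_Y, a_Z, a_W, a_U) = 1/16
  [0, 13/16, -1/16, -3/16] . (a_Y, a_Z, a_W, a_U) = 1/4
  [-3/16, 0, 7/8, -3/8] . (a_Y, a_Z, a_W, a_U) = 1/4
  [0, -1/16, -1/4, 13/16] . (a_Y, a_Z, a_W, a_U) = 1/8

Solving yields:
  a_Y = 3678/15475
  a_Z = 261/619
  a_W = 7424/15475
  a_U = 5167/15475

Starting state is Z, so the absorption probability is a_Z = 261/619.

Answer: 261/619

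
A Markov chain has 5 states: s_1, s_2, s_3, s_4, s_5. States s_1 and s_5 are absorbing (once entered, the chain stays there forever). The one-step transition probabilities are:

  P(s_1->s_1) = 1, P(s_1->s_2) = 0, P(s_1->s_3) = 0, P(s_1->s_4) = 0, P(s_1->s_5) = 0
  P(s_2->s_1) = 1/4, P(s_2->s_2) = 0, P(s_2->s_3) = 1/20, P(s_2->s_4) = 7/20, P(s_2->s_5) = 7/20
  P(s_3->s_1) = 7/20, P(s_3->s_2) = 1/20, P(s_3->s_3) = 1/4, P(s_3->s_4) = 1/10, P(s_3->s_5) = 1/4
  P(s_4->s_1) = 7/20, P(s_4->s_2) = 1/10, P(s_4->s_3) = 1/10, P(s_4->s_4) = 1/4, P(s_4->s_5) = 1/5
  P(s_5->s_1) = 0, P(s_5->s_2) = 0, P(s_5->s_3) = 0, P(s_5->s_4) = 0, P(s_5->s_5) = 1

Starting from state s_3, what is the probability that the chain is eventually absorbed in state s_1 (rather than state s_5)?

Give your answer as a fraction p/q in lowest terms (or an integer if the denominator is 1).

Let a_i = P(absorbed in s_1 | start in state i).
Boundary conditions: a_s_1 = 1, a_s_5 = 0.
For each transient state i, a_i = sum_j P(i->j) * a_j:
  a_s_2 = 1/4*a_s_1 + 0*a_s_2 + 1/20*a_s_3 + 7/20*a_s_4 + 7/20*a_s_5
  a_s_3 = 7/20*a_s_1 + 1/20*a_s_2 + 1/4*a_s_3 + 1/10*a_s_4 + 1/4*a_s_5
  a_s_4 = 7/20*a_s_1 + 1/10*a_s_2 + 1/10*a_s_3 + 1/4*a_s_4 + 1/5*a_s_5

Substituting a_s_1 = 1 and a_s_5 = 0, rearrange to (I - Q) a = r where r[i] = P(i -> s_1):
  [1, -1/20, -7/20] . (a_s_2, a_s_3, a_s_4) = 1/4
  [-1/20, 3/4, -1/10] . (a_s_2, a_s_3, a_s_4) = 7/20
  [-1/10, -1/10, 3/4] . (a_s_2, a_s_3, a_s_4) = 7/20

Solving yields:
  a_s_2 = 2057/4177
  a_s_3 = 2426/4177
  a_s_4 = 2547/4177

Starting state is s_3, so the absorption probability is a_s_3 = 2426/4177.

Answer: 2426/4177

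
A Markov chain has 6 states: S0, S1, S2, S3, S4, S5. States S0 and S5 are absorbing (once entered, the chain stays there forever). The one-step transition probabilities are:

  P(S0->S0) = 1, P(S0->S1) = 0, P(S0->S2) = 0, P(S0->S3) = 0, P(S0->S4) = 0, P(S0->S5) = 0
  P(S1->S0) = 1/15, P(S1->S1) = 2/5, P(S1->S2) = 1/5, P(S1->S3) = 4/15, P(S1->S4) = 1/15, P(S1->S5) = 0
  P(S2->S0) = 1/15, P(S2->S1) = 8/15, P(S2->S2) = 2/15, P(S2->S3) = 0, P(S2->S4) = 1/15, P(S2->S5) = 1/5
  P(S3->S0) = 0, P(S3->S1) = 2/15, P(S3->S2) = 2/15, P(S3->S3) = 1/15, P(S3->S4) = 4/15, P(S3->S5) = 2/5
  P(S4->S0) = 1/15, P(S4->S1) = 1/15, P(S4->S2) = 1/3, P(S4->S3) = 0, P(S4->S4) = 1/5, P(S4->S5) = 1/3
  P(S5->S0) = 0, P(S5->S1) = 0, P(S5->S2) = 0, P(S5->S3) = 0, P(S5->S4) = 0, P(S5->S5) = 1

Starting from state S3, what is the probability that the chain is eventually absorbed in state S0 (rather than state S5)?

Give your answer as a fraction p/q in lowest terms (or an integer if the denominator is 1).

Answer: 817/5689

Derivation:
Let a_i = P(absorbed in S0 | start in state i).
Boundary conditions: a_S0 = 1, a_S5 = 0.
For each transient state i, a_i = sum_j P(i->j) * a_j:
  a_S1 = 1/15*a_S0 + 2/5*a_S1 + 1/5*a_S2 + 4/15*a_S3 + 1/15*a_S4 + 0*a_S5
  a_S2 = 1/15*a_S0 + 8/15*a_S1 + 2/15*a_S2 + 0*a_S3 + 1/15*a_S4 + 1/5*a_S5
  a_S3 = 0*a_S0 + 2/15*a_S1 + 2/15*a_S2 + 1/15*a_S3 + 4/15*a_S4 + 2/5*a_S5
  a_S4 = 1/15*a_S0 + 1/15*a_S1 + 1/3*a_S2 + 0*a_S3 + 1/5*a_S4 + 1/3*a_S5

Substituting a_S0 = 1 and a_S5 = 0, rearrange to (I - Q) a = r where r[i] = P(i -> S0):
  [3/5, -1/5, -4/15, -1/15] . (a_S1, a_S2, a_S3, a_S4) = 1/15
  [-8/15, 13/15, 0, -1/15] . (a_S1, a_S2, a_S3, a_S4) = 1/15
  [-2/15, -2/15, 14/15, -4/15] . (a_S1, a_S2, a_S3, a_S4) = 0
  [-1/15, -1/3, 0, 4/5] . (a_S1, a_S2, a_S3, a_S4) = 1/15

Solving yields:
  a_S1 = 1652/5689
  a_S2 = 1551/5689
  a_S3 = 817/5689
  a_S4 = 1258/5689

Starting state is S3, so the absorption probability is a_S3 = 817/5689.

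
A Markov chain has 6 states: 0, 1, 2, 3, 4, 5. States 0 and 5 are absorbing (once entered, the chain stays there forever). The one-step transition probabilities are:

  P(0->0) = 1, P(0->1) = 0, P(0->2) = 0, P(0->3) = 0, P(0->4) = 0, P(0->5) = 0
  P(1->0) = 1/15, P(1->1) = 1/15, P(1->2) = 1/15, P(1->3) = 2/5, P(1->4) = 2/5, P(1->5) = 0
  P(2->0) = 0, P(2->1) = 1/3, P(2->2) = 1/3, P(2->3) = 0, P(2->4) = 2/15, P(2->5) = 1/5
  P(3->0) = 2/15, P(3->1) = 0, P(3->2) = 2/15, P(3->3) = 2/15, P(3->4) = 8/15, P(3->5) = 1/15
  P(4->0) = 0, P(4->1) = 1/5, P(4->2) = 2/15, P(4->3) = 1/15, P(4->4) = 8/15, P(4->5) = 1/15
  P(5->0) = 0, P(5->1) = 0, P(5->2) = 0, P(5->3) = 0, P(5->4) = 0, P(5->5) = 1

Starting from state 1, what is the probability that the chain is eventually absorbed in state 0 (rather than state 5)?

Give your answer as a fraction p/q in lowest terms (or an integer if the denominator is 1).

Answer: 1690/4751

Derivation:
Let a_i = P(absorbed in 0 | start in state i).
Boundary conditions: a_0 = 1, a_5 = 0.
For each transient state i, a_i = sum_j P(i->j) * a_j:
  a_1 = 1/15*a_0 + 1/15*a_1 + 1/15*a_2 + 2/5*a_3 + 2/5*a_4 + 0*a_5
  a_2 = 0*a_0 + 1/3*a_1 + 1/3*a_2 + 0*a_3 + 2/15*a_4 + 1/5*a_5
  a_3 = 2/15*a_0 + 0*a_1 + 2/15*a_2 + 2/15*a_3 + 8/15*a_4 + 1/15*a_5
  a_4 = 0*a_0 + 1/5*a_1 + 2/15*a_2 + 1/15*a_3 + 8/15*a_4 + 1/15*a_5

Substituting a_0 = 1 and a_5 = 0, rearrange to (I - Q) a = r where r[i] = P(i -> 0):
  [14/15, -1/15, -2/5, -2/5] . (a_1, a_2, a_3, a_4) = 1/15
  [-1/3, 2/3, 0, -2/15] . (a_1, a_2, a_3, a_4) = 0
  [0, -2/15, 13/15, -8/15] . (a_1, a_2, a_3, a_4) = 2/15
  [-1/5, -2/15, -1/15, 7/15] . (a_1, a_2, a_3, a_4) = 0

Solving yields:
  a_1 = 1690/4751
  a_2 = 1101/4751
  a_3 = 1688/4751
  a_4 = 1280/4751

Starting state is 1, so the absorption probability is a_1 = 1690/4751.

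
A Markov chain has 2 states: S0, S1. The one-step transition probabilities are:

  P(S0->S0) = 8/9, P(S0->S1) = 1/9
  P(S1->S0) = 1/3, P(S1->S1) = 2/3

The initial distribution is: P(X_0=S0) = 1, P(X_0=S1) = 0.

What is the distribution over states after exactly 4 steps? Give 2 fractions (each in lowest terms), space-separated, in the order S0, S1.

Answer: 5077/6561 1484/6561

Derivation:
Propagating the distribution step by step (d_{t+1} = d_t * P):
d_0 = (S0=1, S1=0)
  d_1[S0] = 1*8/9 + 0*1/3 = 8/9
  d_1[S1] = 1*1/9 + 0*2/3 = 1/9
d_1 = (S0=8/9, S1=1/9)
  d_2[S0] = 8/9*8/9 + 1/9*1/3 = 67/81
  d_2[S1] = 8/9*1/9 + 1/9*2/3 = 14/81
d_2 = (S0=67/81, S1=14/81)
  d_3[S0] = 67/81*8/9 + 14/81*1/3 = 578/729
  d_3[S1] = 67/81*1/9 + 14/81*2/3 = 151/729
d_3 = (S0=578/729, S1=151/729)
  d_4[S0] = 578/729*8/9 + 151/729*1/3 = 5077/6561
  d_4[S1] = 578/729*1/9 + 151/729*2/3 = 1484/6561
d_4 = (S0=5077/6561, S1=1484/6561)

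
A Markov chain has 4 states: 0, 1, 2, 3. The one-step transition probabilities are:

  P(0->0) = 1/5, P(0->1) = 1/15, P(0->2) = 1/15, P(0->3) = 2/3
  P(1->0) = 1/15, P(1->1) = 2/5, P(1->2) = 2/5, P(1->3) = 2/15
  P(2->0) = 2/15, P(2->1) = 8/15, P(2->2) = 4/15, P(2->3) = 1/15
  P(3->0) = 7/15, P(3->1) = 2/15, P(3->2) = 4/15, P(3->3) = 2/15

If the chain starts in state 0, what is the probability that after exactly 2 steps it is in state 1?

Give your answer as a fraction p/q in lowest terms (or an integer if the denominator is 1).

Answer: 37/225

Derivation:
Computing P^2 by repeated multiplication:
P^1 =
  0: [1/5, 1/15, 1/15, 2/3]
  1: [1/15, 2/5, 2/5, 2/15]
  2: [2/15, 8/15, 4/15, 1/15]
  3: [7/15, 2/15, 4/15, 2/15]
P^2 =
  0: [82/225, 37/225, 53/225, 53/225]
  1: [7/45, 89/225, 23/75, 32/225]
  2: [29/225, 28/75, 14/45, 14/75]
  3: [1/5, 11/45, 43/225, 82/225]

(P^2)[0 -> 1] = 37/225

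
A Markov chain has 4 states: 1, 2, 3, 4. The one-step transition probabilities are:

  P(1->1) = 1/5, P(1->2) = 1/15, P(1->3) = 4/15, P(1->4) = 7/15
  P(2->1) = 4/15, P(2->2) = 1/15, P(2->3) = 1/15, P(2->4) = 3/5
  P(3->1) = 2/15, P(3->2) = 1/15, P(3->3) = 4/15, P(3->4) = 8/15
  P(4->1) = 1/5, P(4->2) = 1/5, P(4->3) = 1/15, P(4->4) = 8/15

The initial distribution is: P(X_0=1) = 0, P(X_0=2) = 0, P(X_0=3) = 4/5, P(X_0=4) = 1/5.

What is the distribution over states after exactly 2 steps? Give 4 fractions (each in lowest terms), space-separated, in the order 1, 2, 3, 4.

Answer: 43/225 31/225 53/375 596/1125

Derivation:
Propagating the distribution step by step (d_{t+1} = d_t * P):
d_0 = (1=0, 2=0, 3=4/5, 4=1/5)
  d_1[1] = 0*1/5 + 0*4/15 + 4/5*2/15 + 1/5*1/5 = 11/75
  d_1[2] = 0*1/15 + 0*1/15 + 4/5*1/15 + 1/5*1/5 = 7/75
  d_1[3] = 0*4/15 + 0*1/15 + 4/5*4/15 + 1/5*1/15 = 17/75
  d_1[4] = 0*7/15 + 0*3/5 + 4/5*8/15 + 1/5*8/15 = 8/15
d_1 = (1=11/75, 2=7/75, 3=17/75, 4=8/15)
  d_2[1] = 11/75*1/5 + 7/75*4/15 + 17/75*2/15 + 8/15*1/5 = 43/225
  d_2[2] = 11/75*1/15 + 7/75*1/15 + 17/75*1/15 + 8/15*1/5 = 31/225
  d_2[3] = 11/75*4/15 + 7/75*1/15 + 17/75*4/15 + 8/15*1/15 = 53/375
  d_2[4] = 11/75*7/15 + 7/75*3/5 + 17/75*8/15 + 8/15*8/15 = 596/1125
d_2 = (1=43/225, 2=31/225, 3=53/375, 4=596/1125)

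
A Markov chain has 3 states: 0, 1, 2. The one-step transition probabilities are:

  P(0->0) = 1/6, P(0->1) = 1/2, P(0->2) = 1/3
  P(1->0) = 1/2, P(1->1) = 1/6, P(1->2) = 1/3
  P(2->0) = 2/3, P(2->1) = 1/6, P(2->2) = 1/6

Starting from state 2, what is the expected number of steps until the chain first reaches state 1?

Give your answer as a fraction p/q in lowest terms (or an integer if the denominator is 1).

Answer: 54/17

Derivation:
Let h_i = expected steps to first reach 1 from state i.
Boundary: h_1 = 0.
First-step equations for the other states:
  h_0 = 1 + 1/6*h_0 + 1/2*h_1 + 1/3*h_2
  h_2 = 1 + 2/3*h_0 + 1/6*h_1 + 1/6*h_2

Substituting h_1 = 0 and rearranging gives the linear system (I - Q) h = 1:
  [5/6, -1/3] . (h_0, h_2) = 1
  [-2/3, 5/6] . (h_0, h_2) = 1

Solving yields:
  h_0 = 42/17
  h_2 = 54/17

Starting state is 2, so the expected hitting time is h_2 = 54/17.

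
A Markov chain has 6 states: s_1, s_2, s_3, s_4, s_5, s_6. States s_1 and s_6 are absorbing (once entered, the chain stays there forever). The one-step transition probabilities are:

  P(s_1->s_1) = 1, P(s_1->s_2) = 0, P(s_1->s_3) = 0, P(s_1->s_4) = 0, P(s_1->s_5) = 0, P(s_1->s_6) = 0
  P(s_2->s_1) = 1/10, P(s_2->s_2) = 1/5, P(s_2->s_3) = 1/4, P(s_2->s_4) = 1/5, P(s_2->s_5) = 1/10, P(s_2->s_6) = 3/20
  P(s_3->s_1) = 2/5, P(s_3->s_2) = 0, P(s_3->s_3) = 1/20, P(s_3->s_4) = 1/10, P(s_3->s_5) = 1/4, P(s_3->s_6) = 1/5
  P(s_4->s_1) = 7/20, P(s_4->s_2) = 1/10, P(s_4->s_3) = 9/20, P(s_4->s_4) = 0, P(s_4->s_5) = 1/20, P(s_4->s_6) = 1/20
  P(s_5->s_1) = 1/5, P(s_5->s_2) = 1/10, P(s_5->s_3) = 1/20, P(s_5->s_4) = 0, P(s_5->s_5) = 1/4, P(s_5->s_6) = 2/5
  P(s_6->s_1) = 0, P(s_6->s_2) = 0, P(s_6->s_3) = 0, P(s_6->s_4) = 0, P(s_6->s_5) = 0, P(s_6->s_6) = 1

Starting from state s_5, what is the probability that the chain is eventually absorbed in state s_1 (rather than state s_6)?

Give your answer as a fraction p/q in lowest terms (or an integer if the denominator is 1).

Let a_i = P(absorbed in s_1 | start in state i).
Boundary conditions: a_s_1 = 1, a_s_6 = 0.
For each transient state i, a_i = sum_j P(i->j) * a_j:
  a_s_2 = 1/10*a_s_1 + 1/5*a_s_2 + 1/4*a_s_3 + 1/5*a_s_4 + 1/10*a_s_5 + 3/20*a_s_6
  a_s_3 = 2/5*a_s_1 + 0*a_s_2 + 1/20*a_s_3 + 1/10*a_s_4 + 1/4*a_s_5 + 1/5*a_s_6
  a_s_4 = 7/20*a_s_1 + 1/10*a_s_2 + 9/20*a_s_3 + 0*a_s_4 + 1/20*a_s_5 + 1/20*a_s_6
  a_s_5 = 1/5*a_s_1 + 1/10*a_s_2 + 1/20*a_s_3 + 0*a_s_4 + 1/4*a_s_5 + 2/5*a_s_6

Substituting a_s_1 = 1 and a_s_6 = 0, rearrange to (I - Q) a = r where r[i] = P(i -> s_1):
  [4/5, -1/4, -1/5, -1/10] . (a_s_2, a_s_3, a_s_4, a_s_5) = 1/10
  [0, 19/20, -1/10, -1/4] . (a_s_2, a_s_3, a_s_4, a_s_5) = 2/5
  [-1/10, -9/20, 1, -1/20] . (a_s_2, a_s_3, a_s_4, a_s_5) = 7/20
  [-1/10, -1/20, 0, 3/4] . (a_s_2, a_s_3, a_s_4, a_s_5) = 1/5

Solving yields:
  a_s_2 = 21103/39860
  a_s_3 = 5906/9965
  a_s_4 = 27443/39860
  a_s_5 = 7509/19930

Starting state is s_5, so the absorption probability is a_s_5 = 7509/19930.

Answer: 7509/19930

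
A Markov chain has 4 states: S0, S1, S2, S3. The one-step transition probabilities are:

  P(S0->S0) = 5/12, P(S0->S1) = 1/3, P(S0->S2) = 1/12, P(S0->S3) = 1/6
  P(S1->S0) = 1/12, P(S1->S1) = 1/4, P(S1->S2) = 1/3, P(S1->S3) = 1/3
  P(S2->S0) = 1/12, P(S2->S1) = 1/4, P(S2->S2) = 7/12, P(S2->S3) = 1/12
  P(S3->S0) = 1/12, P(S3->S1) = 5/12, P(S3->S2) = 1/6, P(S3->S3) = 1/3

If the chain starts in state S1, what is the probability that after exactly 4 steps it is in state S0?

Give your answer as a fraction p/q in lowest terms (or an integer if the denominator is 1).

Computing P^4 by repeated multiplication:
P^1 =
  S0: [5/12, 1/3, 1/12, 1/6]
  S1: [1/12, 1/4, 1/3, 1/3]
  S2: [1/12, 1/4, 7/12, 1/12]
  S3: [1/12, 5/12, 1/6, 1/3]
P^2 =
  S0: [2/9, 5/16, 2/9, 35/144]
  S1: [1/9, 5/16, 49/144, 17/72]
  S2: [1/9, 13/48, 4/9, 25/144]
  S3: [1/9, 5/16, 43/144, 5/18]
P^3 =
  S0: [17/108, 89/288, 253/864, 13/54]
  S1: [13/108, 43/144, 607/1728, 397/1728]
  S2: [13/108, 83/288, 335/864, 11/54]
  S3: [13/108, 11/36, 577/1728, 415/1728]
P^4 =
  S0: [11/81, 131/432, 3391/10368, 2425/10368]
  S1: [10/81, 1031/3456, 7315/20736, 4675/20736]
  S2: [10/81, 127/432, 3797/10368, 2243/10368]
  S3: [10/81, 1037/3456, 7189/20736, 4765/20736]

(P^4)[S1 -> S0] = 10/81

Answer: 10/81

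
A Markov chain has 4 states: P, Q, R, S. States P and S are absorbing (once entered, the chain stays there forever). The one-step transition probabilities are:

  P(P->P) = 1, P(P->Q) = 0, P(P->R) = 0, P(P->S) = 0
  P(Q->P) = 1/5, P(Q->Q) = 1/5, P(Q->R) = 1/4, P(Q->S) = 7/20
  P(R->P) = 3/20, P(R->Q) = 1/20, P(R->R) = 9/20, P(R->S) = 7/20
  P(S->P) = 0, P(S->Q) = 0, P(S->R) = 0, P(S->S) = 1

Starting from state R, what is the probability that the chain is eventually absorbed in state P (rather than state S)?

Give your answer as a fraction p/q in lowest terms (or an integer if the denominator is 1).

Answer: 52/171

Derivation:
Let a_i = P(absorbed in P | start in state i).
Boundary conditions: a_P = 1, a_S = 0.
For each transient state i, a_i = sum_j P(i->j) * a_j:
  a_Q = 1/5*a_P + 1/5*a_Q + 1/4*a_R + 7/20*a_S
  a_R = 3/20*a_P + 1/20*a_Q + 9/20*a_R + 7/20*a_S

Substituting a_P = 1 and a_S = 0, rearrange to (I - Q) a = r where r[i] = P(i -> P):
  [4/5, -1/4] . (a_Q, a_R) = 1/5
  [-1/20, 11/20] . (a_Q, a_R) = 3/20

Solving yields:
  a_Q = 59/171
  a_R = 52/171

Starting state is R, so the absorption probability is a_R = 52/171.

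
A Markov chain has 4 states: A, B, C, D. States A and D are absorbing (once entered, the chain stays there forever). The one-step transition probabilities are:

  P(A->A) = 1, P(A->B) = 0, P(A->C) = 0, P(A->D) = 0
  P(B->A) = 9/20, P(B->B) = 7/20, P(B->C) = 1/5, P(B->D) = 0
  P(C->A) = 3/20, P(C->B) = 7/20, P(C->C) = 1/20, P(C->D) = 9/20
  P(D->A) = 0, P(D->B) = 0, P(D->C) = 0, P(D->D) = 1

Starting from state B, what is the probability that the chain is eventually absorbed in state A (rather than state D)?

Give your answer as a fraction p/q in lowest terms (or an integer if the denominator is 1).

Let a_i = P(absorbed in A | start in state i).
Boundary conditions: a_A = 1, a_D = 0.
For each transient state i, a_i = sum_j P(i->j) * a_j:
  a_B = 9/20*a_A + 7/20*a_B + 1/5*a_C + 0*a_D
  a_C = 3/20*a_A + 7/20*a_B + 1/20*a_C + 9/20*a_D

Substituting a_A = 1 and a_D = 0, rearrange to (I - Q) a = r where r[i] = P(i -> A):
  [13/20, -1/5] . (a_B, a_C) = 9/20
  [-7/20, 19/20] . (a_B, a_C) = 3/20

Solving yields:
  a_B = 61/73
  a_C = 34/73

Starting state is B, so the absorption probability is a_B = 61/73.

Answer: 61/73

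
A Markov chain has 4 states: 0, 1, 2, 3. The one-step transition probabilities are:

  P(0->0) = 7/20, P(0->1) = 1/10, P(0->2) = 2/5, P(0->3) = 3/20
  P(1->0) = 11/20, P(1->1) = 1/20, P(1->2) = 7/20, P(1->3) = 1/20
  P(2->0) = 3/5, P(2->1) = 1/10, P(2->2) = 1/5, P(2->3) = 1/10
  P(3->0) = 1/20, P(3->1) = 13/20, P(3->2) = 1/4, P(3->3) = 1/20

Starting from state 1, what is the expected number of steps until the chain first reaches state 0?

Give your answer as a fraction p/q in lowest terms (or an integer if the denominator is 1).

Let h_i = expected steps to first reach 0 from state i.
Boundary: h_0 = 0.
First-step equations for the other states:
  h_1 = 1 + 11/20*h_0 + 1/20*h_1 + 7/20*h_2 + 1/20*h_3
  h_2 = 1 + 3/5*h_0 + 1/10*h_1 + 1/5*h_2 + 1/10*h_3
  h_3 = 1 + 1/20*h_0 + 13/20*h_1 + 1/4*h_2 + 1/20*h_3

Substituting h_0 = 0 and rearranging gives the linear system (I - Q) h = 1:
  [19/20, -7/20, -1/20] . (h_1, h_2, h_3) = 1
  [-1/10, 4/5, -1/10] . (h_1, h_2, h_3) = 1
  [-13/20, -1/4, 19/20] . (h_1, h_2, h_3) = 1

Solving yields:
  h_1 = 77/41
  h_2 = 226/123
  h_3 = 347/123

Starting state is 1, so the expected hitting time is h_1 = 77/41.

Answer: 77/41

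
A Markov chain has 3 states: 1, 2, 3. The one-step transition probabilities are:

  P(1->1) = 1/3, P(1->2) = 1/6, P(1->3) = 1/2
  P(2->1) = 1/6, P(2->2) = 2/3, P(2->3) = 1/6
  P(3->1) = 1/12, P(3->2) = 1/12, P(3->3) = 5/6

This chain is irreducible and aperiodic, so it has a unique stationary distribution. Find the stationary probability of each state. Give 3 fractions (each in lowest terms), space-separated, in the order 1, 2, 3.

The stationary distribution satisfies pi = pi * P, i.e.:
  pi_1 = 1/3*pi_1 + 1/6*pi_2 + 1/12*pi_3
  pi_2 = 1/6*pi_1 + 2/3*pi_2 + 1/12*pi_3
  pi_3 = 1/2*pi_1 + 1/6*pi_2 + 5/6*pi_3
with normalization: pi_1 + pi_2 + pi_3 = 1.

Using the first 2 balance equations plus normalization, the linear system A*pi = b is:
  [-2/3, 1/6, 1/12] . pi = 0
  [1/6, -1/3, 1/12] . pi = 0
  [1, 1, 1] . pi = 1

Solving yields:
  pi_1 = 3/22
  pi_2 = 5/22
  pi_3 = 7/11

Verification (pi * P):
  3/22*1/3 + 5/22*1/6 + 7/11*1/12 = 3/22 = pi_1  (ok)
  3/22*1/6 + 5/22*2/3 + 7/11*1/12 = 5/22 = pi_2  (ok)
  3/22*1/2 + 5/22*1/6 + 7/11*5/6 = 7/11 = pi_3  (ok)

Answer: 3/22 5/22 7/11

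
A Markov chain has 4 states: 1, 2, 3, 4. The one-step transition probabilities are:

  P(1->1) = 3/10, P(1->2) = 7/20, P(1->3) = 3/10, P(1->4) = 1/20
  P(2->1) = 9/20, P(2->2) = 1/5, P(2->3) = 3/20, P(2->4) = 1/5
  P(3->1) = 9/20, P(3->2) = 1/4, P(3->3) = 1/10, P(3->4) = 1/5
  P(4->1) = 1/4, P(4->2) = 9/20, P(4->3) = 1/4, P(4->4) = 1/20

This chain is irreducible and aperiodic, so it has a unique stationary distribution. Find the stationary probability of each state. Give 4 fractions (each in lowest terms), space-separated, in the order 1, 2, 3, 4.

The stationary distribution satisfies pi = pi * P, i.e.:
  pi_1 = 3/10*pi_1 + 9/20*pi_2 + 9/20*pi_3 + 1/4*pi_4
  pi_2 = 7/20*pi_1 + 1/5*pi_2 + 1/4*pi_3 + 9/20*pi_4
  pi_3 = 3/10*pi_1 + 3/20*pi_2 + 1/10*pi_3 + 1/4*pi_4
  pi_4 = 1/20*pi_1 + 1/5*pi_2 + 1/5*pi_3 + 1/20*pi_4
with normalization: pi_1 + pi_2 + pi_3 + pi_4 = 1.

Using the first 3 balance equations plus normalization, the linear system A*pi = b is:
  [-7/10, 9/20, 9/20, 1/4] . pi = 0
  [7/20, -4/5, 1/4, 9/20] . pi = 0
  [3/10, 3/20, -9/10, 1/4] . pi = 0
  [1, 1, 1, 1] . pi = 1

Solving yields:
  pi_1 = 191/517
  pi_2 = 461/1551
  pi_3 = 322/1551
  pi_4 = 65/517

Verification (pi * P):
  191/517*3/10 + 461/1551*9/20 + 322/1551*9/20 + 65/517*1/4 = 191/517 = pi_1  (ok)
  191/517*7/20 + 461/1551*1/5 + 322/1551*1/4 + 65/517*9/20 = 461/1551 = pi_2  (ok)
  191/517*3/10 + 461/1551*3/20 + 322/1551*1/10 + 65/517*1/4 = 322/1551 = pi_3  (ok)
  191/517*1/20 + 461/1551*1/5 + 322/1551*1/5 + 65/517*1/20 = 65/517 = pi_4  (ok)

Answer: 191/517 461/1551 322/1551 65/517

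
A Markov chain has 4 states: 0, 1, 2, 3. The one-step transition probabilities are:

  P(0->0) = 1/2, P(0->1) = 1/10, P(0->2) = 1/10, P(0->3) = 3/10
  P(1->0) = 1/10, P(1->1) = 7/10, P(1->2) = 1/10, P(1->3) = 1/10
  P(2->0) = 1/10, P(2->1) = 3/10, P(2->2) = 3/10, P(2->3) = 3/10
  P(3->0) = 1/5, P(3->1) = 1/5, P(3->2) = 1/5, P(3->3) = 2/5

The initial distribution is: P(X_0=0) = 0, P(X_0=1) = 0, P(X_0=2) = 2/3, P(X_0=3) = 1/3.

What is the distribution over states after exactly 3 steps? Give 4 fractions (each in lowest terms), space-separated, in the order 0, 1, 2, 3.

Answer: 76/375 28/75 62/375 97/375

Derivation:
Propagating the distribution step by step (d_{t+1} = d_t * P):
d_0 = (0=0, 1=0, 2=2/3, 3=1/3)
  d_1[0] = 0*1/2 + 0*1/10 + 2/3*1/10 + 1/3*1/5 = 2/15
  d_1[1] = 0*1/10 + 0*7/10 + 2/3*3/10 + 1/3*1/5 = 4/15
  d_1[2] = 0*1/10 + 0*1/10 + 2/3*3/10 + 1/3*1/5 = 4/15
  d_1[3] = 0*3/10 + 0*1/10 + 2/3*3/10 + 1/3*2/5 = 1/3
d_1 = (0=2/15, 1=4/15, 2=4/15, 3=1/3)
  d_2[0] = 2/15*1/2 + 4/15*1/10 + 4/15*1/10 + 1/3*1/5 = 14/75
  d_2[1] = 2/15*1/10 + 4/15*7/10 + 4/15*3/10 + 1/3*1/5 = 26/75
  d_2[2] = 2/15*1/10 + 4/15*1/10 + 4/15*3/10 + 1/3*1/5 = 14/75
  d_2[3] = 2/15*3/10 + 4/15*1/10 + 4/15*3/10 + 1/3*2/5 = 7/25
d_2 = (0=14/75, 1=26/75, 2=14/75, 3=7/25)
  d_3[0] = 14/75*1/2 + 26/75*1/10 + 14/75*1/10 + 7/25*1/5 = 76/375
  d_3[1] = 14/75*1/10 + 26/75*7/10 + 14/75*3/10 + 7/25*1/5 = 28/75
  d_3[2] = 14/75*1/10 + 26/75*1/10 + 14/75*3/10 + 7/25*1/5 = 62/375
  d_3[3] = 14/75*3/10 + 26/75*1/10 + 14/75*3/10 + 7/25*2/5 = 97/375
d_3 = (0=76/375, 1=28/75, 2=62/375, 3=97/375)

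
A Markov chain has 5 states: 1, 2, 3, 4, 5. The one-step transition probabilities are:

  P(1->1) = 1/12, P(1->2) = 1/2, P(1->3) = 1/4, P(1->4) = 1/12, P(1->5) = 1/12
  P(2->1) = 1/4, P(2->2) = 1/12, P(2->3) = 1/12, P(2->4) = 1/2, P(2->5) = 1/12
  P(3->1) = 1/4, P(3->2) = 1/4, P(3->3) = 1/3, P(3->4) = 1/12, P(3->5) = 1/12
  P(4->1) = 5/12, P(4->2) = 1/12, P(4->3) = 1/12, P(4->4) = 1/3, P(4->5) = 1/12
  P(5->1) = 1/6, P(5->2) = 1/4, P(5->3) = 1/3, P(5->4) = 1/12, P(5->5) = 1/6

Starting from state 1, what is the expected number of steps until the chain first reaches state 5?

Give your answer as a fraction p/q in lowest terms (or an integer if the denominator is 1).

Answer: 12

Derivation:
Let h_i = expected steps to first reach 5 from state i.
Boundary: h_5 = 0.
First-step equations for the other states:
  h_1 = 1 + 1/12*h_1 + 1/2*h_2 + 1/4*h_3 + 1/12*h_4 + 1/12*h_5
  h_2 = 1 + 1/4*h_1 + 1/12*h_2 + 1/12*h_3 + 1/2*h_4 + 1/12*h_5
  h_3 = 1 + 1/4*h_1 + 1/4*h_2 + 1/3*h_3 + 1/12*h_4 + 1/12*h_5
  h_4 = 1 + 5/12*h_1 + 1/12*h_2 + 1/12*h_3 + 1/3*h_4 + 1/12*h_5

Substituting h_5 = 0 and rearranging gives the linear system (I - Q) h = 1:
  [11/12, -1/2, -1/4, -1/12] . (h_1, h_2, h_3, h_4) = 1
  [-1/4, 11/12, -1/12, -1/2] . (h_1, h_2, h_3, h_4) = 1
  [-1/4, -1/4, 2/3, -1/12] . (h_1, h_2, h_3, h_4) = 1
  [-5/12, -1/12, -1/12, 2/3] . (h_1, h_2, h_3, h_4) = 1

Solving yields:
  h_1 = 12
  h_2 = 12
  h_3 = 12
  h_4 = 12

Starting state is 1, so the expected hitting time is h_1 = 12.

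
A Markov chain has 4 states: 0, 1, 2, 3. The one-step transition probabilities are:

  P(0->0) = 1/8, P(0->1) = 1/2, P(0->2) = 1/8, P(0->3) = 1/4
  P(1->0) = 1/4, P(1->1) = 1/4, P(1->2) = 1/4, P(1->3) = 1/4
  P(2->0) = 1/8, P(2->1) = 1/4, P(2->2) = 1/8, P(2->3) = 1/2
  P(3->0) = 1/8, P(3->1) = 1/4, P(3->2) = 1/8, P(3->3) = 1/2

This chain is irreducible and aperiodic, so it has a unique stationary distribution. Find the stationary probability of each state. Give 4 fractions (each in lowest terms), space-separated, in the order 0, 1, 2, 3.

Answer: 5/31 9/31 5/31 12/31

Derivation:
The stationary distribution satisfies pi = pi * P, i.e.:
  pi_0 = 1/8*pi_0 + 1/4*pi_1 + 1/8*pi_2 + 1/8*pi_3
  pi_1 = 1/2*pi_0 + 1/4*pi_1 + 1/4*pi_2 + 1/4*pi_3
  pi_2 = 1/8*pi_0 + 1/4*pi_1 + 1/8*pi_2 + 1/8*pi_3
  pi_3 = 1/4*pi_0 + 1/4*pi_1 + 1/2*pi_2 + 1/2*pi_3
with normalization: pi_0 + pi_1 + pi_2 + pi_3 = 1.

Using the first 3 balance equations plus normalization, the linear system A*pi = b is:
  [-7/8, 1/4, 1/8, 1/8] . pi = 0
  [1/2, -3/4, 1/4, 1/4] . pi = 0
  [1/8, 1/4, -7/8, 1/8] . pi = 0
  [1, 1, 1, 1] . pi = 1

Solving yields:
  pi_0 = 5/31
  pi_1 = 9/31
  pi_2 = 5/31
  pi_3 = 12/31

Verification (pi * P):
  5/31*1/8 + 9/31*1/4 + 5/31*1/8 + 12/31*1/8 = 5/31 = pi_0  (ok)
  5/31*1/2 + 9/31*1/4 + 5/31*1/4 + 12/31*1/4 = 9/31 = pi_1  (ok)
  5/31*1/8 + 9/31*1/4 + 5/31*1/8 + 12/31*1/8 = 5/31 = pi_2  (ok)
  5/31*1/4 + 9/31*1/4 + 5/31*1/2 + 12/31*1/2 = 12/31 = pi_3  (ok)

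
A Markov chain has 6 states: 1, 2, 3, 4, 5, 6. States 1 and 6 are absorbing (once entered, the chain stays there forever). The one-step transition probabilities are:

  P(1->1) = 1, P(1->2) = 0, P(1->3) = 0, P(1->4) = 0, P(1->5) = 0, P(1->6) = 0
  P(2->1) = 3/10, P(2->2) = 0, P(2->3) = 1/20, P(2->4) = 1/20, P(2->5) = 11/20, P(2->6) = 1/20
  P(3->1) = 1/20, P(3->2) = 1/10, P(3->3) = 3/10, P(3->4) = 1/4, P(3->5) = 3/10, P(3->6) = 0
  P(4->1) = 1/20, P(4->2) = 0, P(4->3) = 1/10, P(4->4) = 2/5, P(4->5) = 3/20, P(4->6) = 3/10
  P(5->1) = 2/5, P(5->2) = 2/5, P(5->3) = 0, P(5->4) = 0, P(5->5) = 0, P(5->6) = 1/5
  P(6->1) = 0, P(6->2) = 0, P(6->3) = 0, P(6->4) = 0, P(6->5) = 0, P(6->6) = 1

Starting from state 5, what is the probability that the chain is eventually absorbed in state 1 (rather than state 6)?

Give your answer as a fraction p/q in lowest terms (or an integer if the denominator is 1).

Let a_i = P(absorbed in 1 | start in state i).
Boundary conditions: a_1 = 1, a_6 = 0.
For each transient state i, a_i = sum_j P(i->j) * a_j:
  a_2 = 3/10*a_1 + 0*a_2 + 1/20*a_3 + 1/20*a_4 + 11/20*a_5 + 1/20*a_6
  a_3 = 1/20*a_1 + 1/10*a_2 + 3/10*a_3 + 1/4*a_4 + 3/10*a_5 + 0*a_6
  a_4 = 1/20*a_1 + 0*a_2 + 1/10*a_3 + 2/5*a_4 + 3/20*a_5 + 3/10*a_6
  a_5 = 2/5*a_1 + 2/5*a_2 + 0*a_3 + 0*a_4 + 0*a_5 + 1/5*a_6

Substituting a_1 = 1 and a_6 = 0, rearrange to (I - Q) a = r where r[i] = P(i -> 1):
  [1, -1/20, -1/20, -11/20] . (a_2, a_3, a_4, a_5) = 3/10
  [-1/10, 7/10, -1/4, -3/10] . (a_2, a_3, a_4, a_5) = 1/20
  [0, -1/10, 3/5, -3/20] . (a_2, a_3, a_4, a_5) = 1/20
  [-2/5, 0, 0, 1] . (a_2, a_3, a_4, a_5) = 2/5

Solving yields:
  a_2 = 8663/11902
  a_3 = 3563/5951
  a_4 = 2118/5951
  a_5 = 4113/5951

Starting state is 5, so the absorption probability is a_5 = 4113/5951.

Answer: 4113/5951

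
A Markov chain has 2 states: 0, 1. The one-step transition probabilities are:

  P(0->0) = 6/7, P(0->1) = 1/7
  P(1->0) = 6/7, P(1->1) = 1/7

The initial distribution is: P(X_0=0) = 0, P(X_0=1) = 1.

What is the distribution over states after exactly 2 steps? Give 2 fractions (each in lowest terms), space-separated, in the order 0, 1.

Propagating the distribution step by step (d_{t+1} = d_t * P):
d_0 = (0=0, 1=1)
  d_1[0] = 0*6/7 + 1*6/7 = 6/7
  d_1[1] = 0*1/7 + 1*1/7 = 1/7
d_1 = (0=6/7, 1=1/7)
  d_2[0] = 6/7*6/7 + 1/7*6/7 = 6/7
  d_2[1] = 6/7*1/7 + 1/7*1/7 = 1/7
d_2 = (0=6/7, 1=1/7)

Answer: 6/7 1/7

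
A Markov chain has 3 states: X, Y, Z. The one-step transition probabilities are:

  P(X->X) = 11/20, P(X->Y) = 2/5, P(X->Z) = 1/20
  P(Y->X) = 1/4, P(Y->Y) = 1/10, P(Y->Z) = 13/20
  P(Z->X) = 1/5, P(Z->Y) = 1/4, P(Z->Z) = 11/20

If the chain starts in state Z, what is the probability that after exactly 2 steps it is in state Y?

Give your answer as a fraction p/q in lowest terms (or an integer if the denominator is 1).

Computing P^2 by repeated multiplication:
P^1 =
  X: [11/20, 2/5, 1/20]
  Y: [1/4, 1/10, 13/20]
  Z: [1/5, 1/4, 11/20]
P^2 =
  X: [33/80, 109/400, 63/200]
  Y: [117/400, 109/400, 87/200]
  Z: [113/400, 97/400, 19/40]

(P^2)[Z -> Y] = 97/400

Answer: 97/400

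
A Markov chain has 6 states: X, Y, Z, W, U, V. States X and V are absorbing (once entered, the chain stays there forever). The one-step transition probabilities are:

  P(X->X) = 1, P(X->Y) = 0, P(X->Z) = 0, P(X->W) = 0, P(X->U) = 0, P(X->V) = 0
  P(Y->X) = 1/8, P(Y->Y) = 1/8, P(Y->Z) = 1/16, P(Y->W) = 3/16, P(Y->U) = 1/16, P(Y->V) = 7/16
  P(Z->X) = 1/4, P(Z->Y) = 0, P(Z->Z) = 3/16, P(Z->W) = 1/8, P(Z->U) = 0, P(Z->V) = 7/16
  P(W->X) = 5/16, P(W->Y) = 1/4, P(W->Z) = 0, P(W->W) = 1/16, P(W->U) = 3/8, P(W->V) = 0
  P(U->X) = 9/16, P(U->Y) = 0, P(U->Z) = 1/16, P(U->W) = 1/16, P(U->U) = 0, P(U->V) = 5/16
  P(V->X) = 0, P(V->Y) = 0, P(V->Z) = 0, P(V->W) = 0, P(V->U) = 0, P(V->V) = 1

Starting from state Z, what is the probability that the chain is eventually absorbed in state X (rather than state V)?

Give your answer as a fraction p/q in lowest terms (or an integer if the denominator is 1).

Answer: 2050/4967

Derivation:
Let a_i = P(absorbed in X | start in state i).
Boundary conditions: a_X = 1, a_V = 0.
For each transient state i, a_i = sum_j P(i->j) * a_j:
  a_Y = 1/8*a_X + 1/8*a_Y + 1/16*a_Z + 3/16*a_W + 1/16*a_U + 7/16*a_V
  a_Z = 1/4*a_X + 0*a_Y + 3/16*a_Z + 1/8*a_W + 0*a_U + 7/16*a_V
  a_W = 5/16*a_X + 1/4*a_Y + 0*a_Z + 1/16*a_W + 3/8*a_U + 0*a_V
  a_U = 9/16*a_X + 0*a_Y + 1/16*a_Z + 1/16*a_W + 0*a_U + 5/16*a_V

Substituting a_X = 1 and a_V = 0, rearrange to (I - Q) a = r where r[i] = P(i -> X):
  [7/8, -1/16, -3/16, -1/16] . (a_Y, a_Z, a_W, a_U) = 1/8
  [0, 13/16, -1/8, 0] . (a_Y, a_Z, a_W, a_U) = 1/4
  [-1/4, 0, 15/16, -3/8] . (a_Y, a_Z, a_W, a_U) = 5/16
  [0, -1/16, -1/16, 1] . (a_Y, a_Z, a_W, a_U) = 9/16

Solving yields:
  a_Y = 3613/9934
  a_Z = 2050/4967
  a_W = 3391/4967
  a_U = 3134/4967

Starting state is Z, so the absorption probability is a_Z = 2050/4967.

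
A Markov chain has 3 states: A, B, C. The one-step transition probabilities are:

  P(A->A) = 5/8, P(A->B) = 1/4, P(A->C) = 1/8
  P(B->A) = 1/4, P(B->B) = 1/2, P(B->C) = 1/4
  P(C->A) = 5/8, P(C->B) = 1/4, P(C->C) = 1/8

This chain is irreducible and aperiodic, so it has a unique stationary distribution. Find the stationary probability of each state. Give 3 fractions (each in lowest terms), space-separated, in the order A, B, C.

Answer: 1/2 1/3 1/6

Derivation:
The stationary distribution satisfies pi = pi * P, i.e.:
  pi_A = 5/8*pi_A + 1/4*pi_B + 5/8*pi_C
  pi_B = 1/4*pi_A + 1/2*pi_B + 1/4*pi_C
  pi_C = 1/8*pi_A + 1/4*pi_B + 1/8*pi_C
with normalization: pi_A + pi_B + pi_C = 1.

Using the first 2 balance equations plus normalization, the linear system A*pi = b is:
  [-3/8, 1/4, 5/8] . pi = 0
  [1/4, -1/2, 1/4] . pi = 0
  [1, 1, 1] . pi = 1

Solving yields:
  pi_A = 1/2
  pi_B = 1/3
  pi_C = 1/6

Verification (pi * P):
  1/2*5/8 + 1/3*1/4 + 1/6*5/8 = 1/2 = pi_A  (ok)
  1/2*1/4 + 1/3*1/2 + 1/6*1/4 = 1/3 = pi_B  (ok)
  1/2*1/8 + 1/3*1/4 + 1/6*1/8 = 1/6 = pi_C  (ok)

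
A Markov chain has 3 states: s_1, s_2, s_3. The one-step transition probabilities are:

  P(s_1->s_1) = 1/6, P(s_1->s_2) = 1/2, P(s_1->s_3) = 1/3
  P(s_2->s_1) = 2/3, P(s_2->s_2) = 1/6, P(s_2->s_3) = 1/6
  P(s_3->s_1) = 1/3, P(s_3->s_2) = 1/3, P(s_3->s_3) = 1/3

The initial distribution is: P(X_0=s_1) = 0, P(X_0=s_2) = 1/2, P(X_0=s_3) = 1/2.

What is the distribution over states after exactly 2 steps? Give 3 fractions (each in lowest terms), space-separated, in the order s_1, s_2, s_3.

Answer: 1/3 3/8 7/24

Derivation:
Propagating the distribution step by step (d_{t+1} = d_t * P):
d_0 = (s_1=0, s_2=1/2, s_3=1/2)
  d_1[s_1] = 0*1/6 + 1/2*2/3 + 1/2*1/3 = 1/2
  d_1[s_2] = 0*1/2 + 1/2*1/6 + 1/2*1/3 = 1/4
  d_1[s_3] = 0*1/3 + 1/2*1/6 + 1/2*1/3 = 1/4
d_1 = (s_1=1/2, s_2=1/4, s_3=1/4)
  d_2[s_1] = 1/2*1/6 + 1/4*2/3 + 1/4*1/3 = 1/3
  d_2[s_2] = 1/2*1/2 + 1/4*1/6 + 1/4*1/3 = 3/8
  d_2[s_3] = 1/2*1/3 + 1/4*1/6 + 1/4*1/3 = 7/24
d_2 = (s_1=1/3, s_2=3/8, s_3=7/24)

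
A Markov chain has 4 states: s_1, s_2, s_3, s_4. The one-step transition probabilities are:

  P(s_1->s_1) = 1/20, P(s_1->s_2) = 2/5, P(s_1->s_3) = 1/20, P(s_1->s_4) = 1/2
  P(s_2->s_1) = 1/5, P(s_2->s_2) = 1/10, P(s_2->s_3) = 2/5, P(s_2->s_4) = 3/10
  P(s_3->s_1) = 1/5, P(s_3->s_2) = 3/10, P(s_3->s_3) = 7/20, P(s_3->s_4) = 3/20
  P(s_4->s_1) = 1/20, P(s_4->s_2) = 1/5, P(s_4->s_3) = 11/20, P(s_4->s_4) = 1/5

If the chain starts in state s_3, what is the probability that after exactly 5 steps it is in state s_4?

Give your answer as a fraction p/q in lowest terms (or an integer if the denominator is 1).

Computing P^5 by repeated multiplication:
P^1 =
  s_1: [1/20, 2/5, 1/20, 1/2]
  s_2: [1/5, 1/10, 2/5, 3/10]
  s_3: [1/5, 3/10, 7/20, 3/20]
  s_4: [1/20, 1/5, 11/20, 1/5]
P^2 =
  s_1: [47/400, 7/40, 91/200, 101/400]
  s_2: [1/8, 27/100, 71/200, 1/4]
  s_3: [59/400, 49/200, 67/200, 109/400]
  s_4: [13/80, 49/200, 77/200, 83/400]
P^3 =
  s_1: [289/2000, 503/2000, 187/500, 23/100]
  s_2: [23/160, 467/2000, 47/125, 987/4000]
  s_3: [137/1000, 477/2000, 149/400, 63/250]
  s_4: [289/2000, 493/2000, 71/200, 127/500]
P^4 =
  s_1: [5753/40000, 4823/20000, 14609/40000, 1249/5000]
  s_2: [5657/40000, 243/1000, 3679/10000, 9907/40000]
  s_3: [2833/20000, 301/1250, 14849/40000, 9853/40000]
  s_4: [5609/40000, 959/4000, 14791/40000, 1001/4000]
P^5 =
  s_1: [22553/160000, 96469/400000, 36887/100000, 199201/800000]
  s_2: [28327/200000, 9631/40000, 147703/400000, 99333/400000]
  s_3: [113443/800000, 96549/400000, 36881/100000, 198411/800000]
  s_4: [113143/800000, 96419/400000, 36997/100000, 198043/800000]

(P^5)[s_3 -> s_4] = 198411/800000

Answer: 198411/800000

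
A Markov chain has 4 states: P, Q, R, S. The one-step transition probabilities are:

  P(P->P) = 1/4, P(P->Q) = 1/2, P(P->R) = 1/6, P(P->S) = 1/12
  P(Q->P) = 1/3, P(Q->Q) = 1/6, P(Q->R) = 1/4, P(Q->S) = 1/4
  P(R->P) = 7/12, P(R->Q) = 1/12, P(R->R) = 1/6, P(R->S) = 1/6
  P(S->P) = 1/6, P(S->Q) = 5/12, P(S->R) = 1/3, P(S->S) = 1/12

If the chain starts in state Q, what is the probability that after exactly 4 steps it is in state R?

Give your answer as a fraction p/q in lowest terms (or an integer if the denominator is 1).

Computing P^4 by repeated multiplication:
P^1 =
  P: [1/4, 1/2, 1/6, 1/12]
  Q: [1/3, 1/6, 1/4, 1/4]
  R: [7/12, 1/12, 1/6, 1/6]
  S: [1/6, 5/12, 1/3, 1/12]
P^2 =
  P: [49/144, 37/144, 2/9, 13/72]
  Q: [47/144, 23/72, 2/9, 19/144]
  R: [43/144, 7/18, 29/144, 1/9]
  S: [7/18, 31/144, 31/144, 13/72]
P^3 =
  P: [571/1728, 265/864, 377/1728, 125/864]
  Q: [587/1728, 167/576, 31/144, 67/432]
  R: [49/144, 479/1728, 47/216, 95/576]
  S: [187/576, 559/1728, 371/1728, 79/576]
P^4 =
  P: [581/1728, 6113/20736, 2243/10368, 1055/6912]
  Q: [6905/20736, 1559/5184, 4493/20736, 517/3456]
  R: [1147/3456, 6287/20736, 4505/20736, 1531/10368]
  S: [1165/3456, 755/2592, 4489/20736, 3217/20736]

(P^4)[Q -> R] = 4493/20736

Answer: 4493/20736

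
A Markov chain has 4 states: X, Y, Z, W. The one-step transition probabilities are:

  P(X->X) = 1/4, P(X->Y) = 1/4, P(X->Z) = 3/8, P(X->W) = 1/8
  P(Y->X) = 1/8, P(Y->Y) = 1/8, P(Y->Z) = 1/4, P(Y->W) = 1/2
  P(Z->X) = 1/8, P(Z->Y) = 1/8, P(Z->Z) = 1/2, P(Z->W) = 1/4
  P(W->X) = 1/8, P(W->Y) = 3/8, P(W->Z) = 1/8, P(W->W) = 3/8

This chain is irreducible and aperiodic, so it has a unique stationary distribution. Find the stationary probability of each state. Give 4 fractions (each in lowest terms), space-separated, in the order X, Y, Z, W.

Answer: 1/7 41/182 55/182 30/91

Derivation:
The stationary distribution satisfies pi = pi * P, i.e.:
  pi_X = 1/4*pi_X + 1/8*pi_Y + 1/8*pi_Z + 1/8*pi_W
  pi_Y = 1/4*pi_X + 1/8*pi_Y + 1/8*pi_Z + 3/8*pi_W
  pi_Z = 3/8*pi_X + 1/4*pi_Y + 1/2*pi_Z + 1/8*pi_W
  pi_W = 1/8*pi_X + 1/2*pi_Y + 1/4*pi_Z + 3/8*pi_W
with normalization: pi_X + pi_Y + pi_Z + pi_W = 1.

Using the first 3 balance equations plus normalization, the linear system A*pi = b is:
  [-3/4, 1/8, 1/8, 1/8] . pi = 0
  [1/4, -7/8, 1/8, 3/8] . pi = 0
  [3/8, 1/4, -1/2, 1/8] . pi = 0
  [1, 1, 1, 1] . pi = 1

Solving yields:
  pi_X = 1/7
  pi_Y = 41/182
  pi_Z = 55/182
  pi_W = 30/91

Verification (pi * P):
  1/7*1/4 + 41/182*1/8 + 55/182*1/8 + 30/91*1/8 = 1/7 = pi_X  (ok)
  1/7*1/4 + 41/182*1/8 + 55/182*1/8 + 30/91*3/8 = 41/182 = pi_Y  (ok)
  1/7*3/8 + 41/182*1/4 + 55/182*1/2 + 30/91*1/8 = 55/182 = pi_Z  (ok)
  1/7*1/8 + 41/182*1/2 + 55/182*1/4 + 30/91*3/8 = 30/91 = pi_W  (ok)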